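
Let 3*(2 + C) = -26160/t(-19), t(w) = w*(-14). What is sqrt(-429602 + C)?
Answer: 2*I*sqrt(1899961259)/133 ≈ 655.47*I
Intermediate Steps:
t(w) = -14*w
C = -4626/133 (C = -2 + (-26160/((-14*(-19))))/3 = -2 + (-26160/266)/3 = -2 + (-26160*1/266)/3 = -2 + (1/3)*(-13080/133) = -2 - 4360/133 = -4626/133 ≈ -34.782)
sqrt(-429602 + C) = sqrt(-429602 - 4626/133) = sqrt(-57141692/133) = 2*I*sqrt(1899961259)/133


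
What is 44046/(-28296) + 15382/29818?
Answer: -24392071/23436948 ≈ -1.0408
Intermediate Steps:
44046/(-28296) + 15382/29818 = 44046*(-1/28296) + 15382*(1/29818) = -2447/1572 + 7691/14909 = -24392071/23436948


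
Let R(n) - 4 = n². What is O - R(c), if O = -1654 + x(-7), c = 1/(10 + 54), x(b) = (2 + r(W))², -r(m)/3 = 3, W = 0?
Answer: -6590465/4096 ≈ -1609.0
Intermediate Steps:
r(m) = -9 (r(m) = -3*3 = -9)
x(b) = 49 (x(b) = (2 - 9)² = (-7)² = 49)
c = 1/64 ≈ 0.015625
R(n) = 4 + n²
O = -1605 (O = -1654 + 49 = -1605)
O - R(c) = -1605 - (4 + (1/64)²) = -1605 - (4 + 1/4096) = -1605 - 1*16385/4096 = -1605 - 16385/4096 = -6590465/4096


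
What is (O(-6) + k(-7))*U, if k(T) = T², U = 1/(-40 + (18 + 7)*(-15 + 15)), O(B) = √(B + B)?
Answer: -49/40 - I*√3/20 ≈ -1.225 - 0.086603*I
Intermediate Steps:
O(B) = √2*√B (O(B) = √(2*B) = √2*√B)
U = -1/40 (U = 1/(-40 + 25*0) = 1/(-40 + 0) = 1/(-40) = -1/40 ≈ -0.025000)
(O(-6) + k(-7))*U = (√2*√(-6) + (-7)²)*(-1/40) = (√2*(I*√6) + 49)*(-1/40) = (2*I*√3 + 49)*(-1/40) = (49 + 2*I*√3)*(-1/40) = -49/40 - I*√3/20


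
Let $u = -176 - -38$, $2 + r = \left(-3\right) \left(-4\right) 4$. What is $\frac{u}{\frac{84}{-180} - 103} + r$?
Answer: $\frac{36731}{776} \approx 47.334$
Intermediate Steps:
$r = 46$ ($r = -2 + \left(-3\right) \left(-4\right) 4 = -2 + 12 \cdot 4 = -2 + 48 = 46$)
$u = -138$ ($u = -176 + 38 = -138$)
$\frac{u}{\frac{84}{-180} - 103} + r = - \frac{138}{\frac{84}{-180} - 103} + 46 = - \frac{138}{84 \left(- \frac{1}{180}\right) - 103} + 46 = - \frac{138}{- \frac{7}{15} - 103} + 46 = - \frac{138}{- \frac{1552}{15}} + 46 = \left(-138\right) \left(- \frac{15}{1552}\right) + 46 = \frac{1035}{776} + 46 = \frac{36731}{776}$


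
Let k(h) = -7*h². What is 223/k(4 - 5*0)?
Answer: -223/112 ≈ -1.9911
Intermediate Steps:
223/k(4 - 5*0) = 223/((-7*(4 - 5*0)²)) = 223/((-7*(4 + 0)²)) = 223/((-7*4²)) = 223/((-7*16)) = 223/(-112) = 223*(-1/112) = -223/112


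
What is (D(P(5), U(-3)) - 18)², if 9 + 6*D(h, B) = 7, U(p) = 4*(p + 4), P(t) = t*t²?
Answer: 3025/9 ≈ 336.11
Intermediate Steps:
P(t) = t³
U(p) = 16 + 4*p (U(p) = 4*(4 + p) = 16 + 4*p)
D(h, B) = -⅓ (D(h, B) = -3/2 + (⅙)*7 = -3/2 + 7/6 = -⅓)
(D(P(5), U(-3)) - 18)² = (-⅓ - 18)² = (-55/3)² = 3025/9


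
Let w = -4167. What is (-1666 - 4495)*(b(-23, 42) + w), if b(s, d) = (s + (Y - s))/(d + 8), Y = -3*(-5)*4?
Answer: 128327469/5 ≈ 2.5666e+7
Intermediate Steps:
Y = 60 (Y = 15*4 = 60)
b(s, d) = 60/(8 + d) (b(s, d) = (s + (60 - s))/(d + 8) = 60/(8 + d))
(-1666 - 4495)*(b(-23, 42) + w) = (-1666 - 4495)*(60/(8 + 42) - 4167) = -6161*(60/50 - 4167) = -6161*(60*(1/50) - 4167) = -6161*(6/5 - 4167) = -6161*(-20829/5) = 128327469/5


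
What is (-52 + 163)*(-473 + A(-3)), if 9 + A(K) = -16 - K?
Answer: -54945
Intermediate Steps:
A(K) = -25 - K (A(K) = -9 + (-16 - K) = -25 - K)
(-52 + 163)*(-473 + A(-3)) = (-52 + 163)*(-473 + (-25 - 1*(-3))) = 111*(-473 + (-25 + 3)) = 111*(-473 - 22) = 111*(-495) = -54945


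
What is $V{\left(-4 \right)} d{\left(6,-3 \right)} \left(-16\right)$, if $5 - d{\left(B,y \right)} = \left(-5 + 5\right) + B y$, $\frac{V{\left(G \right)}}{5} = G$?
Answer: $7360$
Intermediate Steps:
$V{\left(G \right)} = 5 G$
$d{\left(B,y \right)} = 5 - B y$ ($d{\left(B,y \right)} = 5 - \left(\left(-5 + 5\right) + B y\right) = 5 - \left(0 + B y\right) = 5 - B y$)
$V{\left(-4 \right)} d{\left(6,-3 \right)} \left(-16\right) = 5 \left(-4\right) \left(5 - 6 \left(-3\right)\right) \left(-16\right) = - 20 \left(5 + 18\right) \left(-16\right) = \left(-20\right) 23 \left(-16\right) = \left(-460\right) \left(-16\right) = 7360$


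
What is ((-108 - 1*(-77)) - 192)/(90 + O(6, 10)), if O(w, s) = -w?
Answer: -223/84 ≈ -2.6548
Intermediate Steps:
((-108 - 1*(-77)) - 192)/(90 + O(6, 10)) = ((-108 - 1*(-77)) - 192)/(90 - 1*6) = ((-108 + 77) - 192)/(90 - 6) = (-31 - 192)/84 = -223*1/84 = -223/84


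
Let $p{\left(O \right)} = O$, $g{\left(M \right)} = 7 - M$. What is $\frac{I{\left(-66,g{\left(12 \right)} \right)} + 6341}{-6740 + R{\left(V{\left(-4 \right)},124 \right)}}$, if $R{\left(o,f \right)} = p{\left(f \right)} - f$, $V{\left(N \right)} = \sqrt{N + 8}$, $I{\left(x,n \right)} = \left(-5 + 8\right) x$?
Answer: $- \frac{6143}{6740} \approx -0.91142$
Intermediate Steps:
$I{\left(x,n \right)} = 3 x$
$V{\left(N \right)} = \sqrt{8 + N}$
$R{\left(o,f \right)} = 0$ ($R{\left(o,f \right)} = f - f = 0$)
$\frac{I{\left(-66,g{\left(12 \right)} \right)} + 6341}{-6740 + R{\left(V{\left(-4 \right)},124 \right)}} = \frac{3 \left(-66\right) + 6341}{-6740 + 0} = \frac{-198 + 6341}{-6740} = 6143 \left(- \frac{1}{6740}\right) = - \frac{6143}{6740}$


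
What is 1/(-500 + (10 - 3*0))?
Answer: -1/490 ≈ -0.0020408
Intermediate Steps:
1/(-500 + (10 - 3*0)) = 1/(-500 + (10 + 0)) = 1/(-500 + 10) = 1/(-490) = -1/490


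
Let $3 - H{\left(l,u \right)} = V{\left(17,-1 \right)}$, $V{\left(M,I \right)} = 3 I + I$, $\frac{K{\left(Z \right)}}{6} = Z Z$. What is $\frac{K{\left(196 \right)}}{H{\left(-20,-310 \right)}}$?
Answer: $32928$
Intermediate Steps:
$K{\left(Z \right)} = 6 Z^{2}$ ($K{\left(Z \right)} = 6 Z Z = 6 Z^{2}$)
$V{\left(M,I \right)} = 4 I$
$H{\left(l,u \right)} = 7$ ($H{\left(l,u \right)} = 3 - 4 \left(-1\right) = 3 - -4 = 3 + 4 = 7$)
$\frac{K{\left(196 \right)}}{H{\left(-20,-310 \right)}} = \frac{6 \cdot 196^{2}}{7} = 6 \cdot 38416 \cdot \frac{1}{7} = 230496 \cdot \frac{1}{7} = 32928$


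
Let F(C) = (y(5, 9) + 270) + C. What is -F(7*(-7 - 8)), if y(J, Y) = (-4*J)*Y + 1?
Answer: 14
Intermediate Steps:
y(J, Y) = 1 - 4*J*Y (y(J, Y) = -4*J*Y + 1 = 1 - 4*J*Y)
F(C) = 91 + C (F(C) = ((1 - 4*5*9) + 270) + C = ((1 - 180) + 270) + C = (-179 + 270) + C = 91 + C)
-F(7*(-7 - 8)) = -(91 + 7*(-7 - 8)) = -(91 + 7*(-15)) = -(91 - 105) = -1*(-14) = 14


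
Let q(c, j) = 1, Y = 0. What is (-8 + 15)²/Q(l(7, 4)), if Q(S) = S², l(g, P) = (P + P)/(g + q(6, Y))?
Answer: 49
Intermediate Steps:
l(g, P) = 2*P/(1 + g) (l(g, P) = (P + P)/(g + 1) = (2*P)/(1 + g) = 2*P/(1 + g))
(-8 + 15)²/Q(l(7, 4)) = (-8 + 15)²/((2*4/(1 + 7))²) = 7²/((2*4/8)²) = 49/((2*4*(⅛))²) = 49/(1²) = 49/1 = 49*1 = 49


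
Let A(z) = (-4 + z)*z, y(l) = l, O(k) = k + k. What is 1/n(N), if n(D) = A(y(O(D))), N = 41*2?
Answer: 1/26240 ≈ 3.8110e-5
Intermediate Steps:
O(k) = 2*k
A(z) = z*(-4 + z)
N = 82
n(D) = 2*D*(-4 + 2*D) (n(D) = (2*D)*(-4 + 2*D) = 2*D*(-4 + 2*D))
1/n(N) = 1/(4*82*(-2 + 82)) = 1/(4*82*80) = 1/26240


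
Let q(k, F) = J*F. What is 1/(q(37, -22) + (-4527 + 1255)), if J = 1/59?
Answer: -59/193070 ≈ -0.00030559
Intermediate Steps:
J = 1/59 ≈ 0.016949
q(k, F) = F/59
1/(q(37, -22) + (-4527 + 1255)) = 1/((1/59)*(-22) + (-4527 + 1255)) = 1/(-22/59 - 3272) = 1/(-193070/59) = -59/193070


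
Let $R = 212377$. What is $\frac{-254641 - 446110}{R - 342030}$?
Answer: $\frac{700751}{129653} \approx 5.4048$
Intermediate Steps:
$\frac{-254641 - 446110}{R - 342030} = \frac{-254641 - 446110}{212377 - 342030} = - \frac{700751}{-129653} = \left(-700751\right) \left(- \frac{1}{129653}\right) = \frac{700751}{129653}$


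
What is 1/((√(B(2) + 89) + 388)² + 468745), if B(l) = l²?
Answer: 309691/191789029778 - 194*√93/95894514889 ≈ 1.5952e-6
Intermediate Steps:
1/((√(B(2) + 89) + 388)² + 468745) = 1/((√(2² + 89) + 388)² + 468745) = 1/((√(4 + 89) + 388)² + 468745) = 1/((√93 + 388)² + 468745) = 1/((388 + √93)² + 468745) = 1/(468745 + (388 + √93)²)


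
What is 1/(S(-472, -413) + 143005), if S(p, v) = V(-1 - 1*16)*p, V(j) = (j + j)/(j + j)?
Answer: 1/142533 ≈ 7.0159e-6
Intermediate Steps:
V(j) = 1 (V(j) = (2*j)/((2*j)) = (2*j)*(1/(2*j)) = 1)
S(p, v) = p (S(p, v) = 1*p = p)
1/(S(-472, -413) + 143005) = 1/(-472 + 143005) = 1/142533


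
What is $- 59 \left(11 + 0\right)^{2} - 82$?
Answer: $-7221$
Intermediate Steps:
$- 59 \left(11 + 0\right)^{2} - 82 = - 59 \cdot 11^{2} - 82 = \left(-59\right) 121 - 82 = -7139 - 82 = -7221$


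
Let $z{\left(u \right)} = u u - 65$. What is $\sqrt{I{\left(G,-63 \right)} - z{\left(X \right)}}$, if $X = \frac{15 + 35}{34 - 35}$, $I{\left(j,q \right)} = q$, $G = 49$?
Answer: $i \sqrt{2498} \approx 49.98 i$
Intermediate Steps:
$X = -50$ ($X = \frac{50}{-1} = 50 \left(-1\right) = -50$)
$z{\left(u \right)} = -65 + u^{2}$ ($z{\left(u \right)} = u^{2} - 65 = -65 + u^{2}$)
$\sqrt{I{\left(G,-63 \right)} - z{\left(X \right)}} = \sqrt{-63 - \left(-65 + \left(-50\right)^{2}\right)} = \sqrt{-63 - \left(-65 + 2500\right)} = \sqrt{-63 - 2435} = \sqrt{-2498} = i \sqrt{2498}$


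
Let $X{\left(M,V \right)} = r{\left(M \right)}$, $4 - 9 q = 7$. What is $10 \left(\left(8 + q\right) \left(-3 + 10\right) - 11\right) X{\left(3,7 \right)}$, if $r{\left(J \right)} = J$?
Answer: $1280$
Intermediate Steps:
$q = - \frac{1}{3}$ ($q = \frac{4}{9} - \frac{7}{9} = - \frac{1}{3} \approx -0.33333$)
$X{\left(M,V \right)} = M$
$10 \left(\left(8 + q\right) \left(-3 + 10\right) - 11\right) X{\left(3,7 \right)} = 10 \left(\left(8 - \frac{1}{3}\right) \left(-3 + 10\right) - 11\right) 3 = 10 \left(\frac{23}{3} \cdot 7 - 11\right) 3 = 10 \left(\frac{161}{3} - 11\right) 3 = 10 \cdot \frac{128}{3} \cdot 3 = \frac{1280}{3} \cdot 3 = 1280$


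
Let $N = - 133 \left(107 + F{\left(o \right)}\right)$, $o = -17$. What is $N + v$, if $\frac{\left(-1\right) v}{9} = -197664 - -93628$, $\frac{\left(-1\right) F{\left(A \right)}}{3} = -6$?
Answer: $919699$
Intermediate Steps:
$F{\left(A \right)} = 18$ ($F{\left(A \right)} = \left(-3\right) \left(-6\right) = 18$)
$N = -16625$ ($N = - 133 \left(107 + 18\right) = \left(-133\right) 125 = -16625$)
$v = 936324$ ($v = - 9 \left(-197664 - -93628\right) = - 9 \left(-197664 + 93628\right) = \left(-9\right) \left(-104036\right) = 936324$)
$N + v = -16625 + 936324 = 919699$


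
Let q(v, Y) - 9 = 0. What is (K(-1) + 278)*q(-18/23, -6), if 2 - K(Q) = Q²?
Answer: 2511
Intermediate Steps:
q(v, Y) = 9 (q(v, Y) = 9 + 0 = 9)
K(Q) = 2 - Q²
(K(-1) + 278)*q(-18/23, -6) = ((2 - 1*(-1)²) + 278)*9 = ((2 - 1*1) + 278)*9 = ((2 - 1) + 278)*9 = (1 + 278)*9 = 279*9 = 2511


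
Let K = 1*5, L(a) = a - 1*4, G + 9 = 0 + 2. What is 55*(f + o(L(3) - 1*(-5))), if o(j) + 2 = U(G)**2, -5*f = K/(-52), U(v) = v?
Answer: 134475/52 ≈ 2586.1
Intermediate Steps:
G = -7 (G = -9 + (0 + 2) = -9 + 2 = -7)
L(a) = -4 + a (L(a) = a - 4 = -4 + a)
K = 5
f = 1/52 (f = -1/(-52) = -(-1)/52 = -1/5*(-5/52) = 1/52 ≈ 0.019231)
o(j) = 47 (o(j) = -2 + (-7)**2 = -2 + 49 = 47)
55*(f + o(L(3) - 1*(-5))) = 55*(1/52 + 47) = 55*(2445/52) = 134475/52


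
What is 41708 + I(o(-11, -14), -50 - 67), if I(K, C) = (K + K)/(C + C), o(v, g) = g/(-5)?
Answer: 24399166/585 ≈ 41708.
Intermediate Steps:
o(v, g) = -g/5 (o(v, g) = g*(-⅕) = -g/5)
I(K, C) = K/C (I(K, C) = (2*K)/((2*C)) = (2*K)*(1/(2*C)) = K/C)
41708 + I(o(-11, -14), -50 - 67) = 41708 + (-⅕*(-14))/(-50 - 67) = 41708 + (14/5)/(-117) = 41708 + (14/5)*(-1/117) = 41708 - 14/585 = 24399166/585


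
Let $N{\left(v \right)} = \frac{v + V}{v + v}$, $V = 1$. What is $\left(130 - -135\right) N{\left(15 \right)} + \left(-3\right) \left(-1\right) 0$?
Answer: $\frac{424}{3} \approx 141.33$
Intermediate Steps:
$N{\left(v \right)} = \frac{1 + v}{2 v}$ ($N{\left(v \right)} = \frac{v + 1}{v + v} = \frac{1 + v}{2 v}$)
$\left(130 - -135\right) N{\left(15 \right)} + \left(-3\right) \left(-1\right) 0 = \left(130 - -135\right) \frac{1 + 15}{2 \cdot 15} + \left(-3\right) \left(-1\right) 0 = \left(130 + 135\right) \frac{1}{2} \cdot \frac{1}{15} \cdot 16 + 3 \cdot 0 = 265 \cdot \frac{8}{15} + 0 = \frac{424}{3} + 0 = \frac{424}{3}$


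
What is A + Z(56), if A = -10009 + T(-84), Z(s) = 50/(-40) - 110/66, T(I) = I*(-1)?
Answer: -119135/12 ≈ -9927.9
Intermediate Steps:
T(I) = -I
Z(s) = -35/12 (Z(s) = 50*(-1/40) - 110*1/66 = -5/4 - 5/3 = -35/12)
A = -9925 (A = -10009 - 1*(-84) = -10009 + 84 = -9925)
A + Z(56) = -9925 - 35/12 = -119135/12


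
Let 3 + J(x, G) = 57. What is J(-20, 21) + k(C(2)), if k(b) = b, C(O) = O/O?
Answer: 55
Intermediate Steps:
C(O) = 1
J(x, G) = 54 (J(x, G) = -3 + 57 = 54)
J(-20, 21) + k(C(2)) = 54 + 1 = 55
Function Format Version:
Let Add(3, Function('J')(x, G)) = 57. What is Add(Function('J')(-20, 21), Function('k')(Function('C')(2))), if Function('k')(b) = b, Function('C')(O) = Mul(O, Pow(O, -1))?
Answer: 55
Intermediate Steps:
Function('C')(O) = 1
Function('J')(x, G) = 54 (Function('J')(x, G) = Add(-3, 57) = 54)
Add(Function('J')(-20, 21), Function('k')(Function('C')(2))) = Add(54, 1) = 55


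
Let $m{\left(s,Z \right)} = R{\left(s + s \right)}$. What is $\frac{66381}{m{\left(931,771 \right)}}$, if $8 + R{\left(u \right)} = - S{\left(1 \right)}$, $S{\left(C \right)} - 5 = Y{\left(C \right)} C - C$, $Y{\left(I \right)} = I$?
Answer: $- \frac{66381}{13} \approx -5106.2$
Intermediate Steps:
$S{\left(C \right)} = 5 + C^{2} - C$ ($S{\left(C \right)} = 5 - \left(C - C C\right) = 5 + \left(C^{2} - C\right) = 5 + C^{2} - C$)
$R{\left(u \right)} = -13$ ($R{\left(u \right)} = -8 - \left(5 + 1^{2} - 1\right) = -8 - \left(5 + 1 - 1\right) = -8 - 5 = -13$)
$m{\left(s,Z \right)} = -13$
$\frac{66381}{m{\left(931,771 \right)}} = \frac{66381}{-13} = 66381 \left(- \frac{1}{13}\right) = - \frac{66381}{13}$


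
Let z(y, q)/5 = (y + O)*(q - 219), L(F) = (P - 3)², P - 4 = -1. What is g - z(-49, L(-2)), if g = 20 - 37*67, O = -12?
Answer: -69254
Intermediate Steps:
P = 3 (P = 4 - 1 = 3)
L(F) = 0 (L(F) = (3 - 3)² = 0² = 0)
z(y, q) = 5*(-219 + q)*(-12 + y) (z(y, q) = 5*((y - 12)*(q - 219)) = 5*((-12 + y)*(-219 + q)) = 5*((-219 + q)*(-12 + y)) = 5*(-219 + q)*(-12 + y))
g = -2459 (g = 20 - 2479 = -2459)
g - z(-49, L(-2)) = -2459 - (13140 - 1095*(-49) - 60*0 + 5*0*(-49)) = -2459 - (13140 + 53655 + 0 + 0) = -2459 - 1*66795 = -2459 - 66795 = -69254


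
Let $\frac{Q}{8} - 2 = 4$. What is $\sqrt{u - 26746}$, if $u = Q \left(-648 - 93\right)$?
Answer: $i \sqrt{62314} \approx 249.63 i$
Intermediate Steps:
$Q = 48$ ($Q = 16 + 8 \cdot 4 = 16 + 32 = 48$)
$u = -35568$ ($u = 48 \left(-648 - 93\right) = 48 \left(-741\right) = -35568$)
$\sqrt{u - 26746} = \sqrt{-35568 - 26746} = \sqrt{-62314} = i \sqrt{62314}$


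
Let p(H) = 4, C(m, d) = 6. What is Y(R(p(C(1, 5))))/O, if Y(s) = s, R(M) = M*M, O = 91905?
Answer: 16/91905 ≈ 0.00017409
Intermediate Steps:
R(M) = M²
Y(R(p(C(1, 5))))/O = 4²/91905 = 16*(1/91905) = 16/91905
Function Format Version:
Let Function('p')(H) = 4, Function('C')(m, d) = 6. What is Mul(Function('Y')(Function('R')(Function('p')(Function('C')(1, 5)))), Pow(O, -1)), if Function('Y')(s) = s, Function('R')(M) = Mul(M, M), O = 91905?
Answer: Rational(16, 91905) ≈ 0.00017409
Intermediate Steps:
Function('R')(M) = Pow(M, 2)
Mul(Function('Y')(Function('R')(Function('p')(Function('C')(1, 5)))), Pow(O, -1)) = Mul(Pow(4, 2), Pow(91905, -1)) = Mul(16, Rational(1, 91905)) = Rational(16, 91905)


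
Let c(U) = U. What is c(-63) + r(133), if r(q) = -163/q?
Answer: -8542/133 ≈ -64.226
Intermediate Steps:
c(-63) + r(133) = -63 - 163/133 = -8542/133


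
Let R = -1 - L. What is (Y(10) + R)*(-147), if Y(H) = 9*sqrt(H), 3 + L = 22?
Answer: 2940 - 1323*sqrt(10) ≈ -1243.7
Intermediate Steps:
L = 19 (L = -3 + 22 = 19)
R = -20 (R = -1 - 1*19 = -1 - 19 = -20)
(Y(10) + R)*(-147) = (9*sqrt(10) - 20)*(-147) = (-20 + 9*sqrt(10))*(-147) = 2940 - 1323*sqrt(10)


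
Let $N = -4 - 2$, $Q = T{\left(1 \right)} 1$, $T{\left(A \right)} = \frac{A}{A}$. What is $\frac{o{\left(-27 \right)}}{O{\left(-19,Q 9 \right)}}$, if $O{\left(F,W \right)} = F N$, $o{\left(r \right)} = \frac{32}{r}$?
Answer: $- \frac{16}{1539} \approx -0.010396$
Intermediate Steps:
$T{\left(A \right)} = 1$
$Q = 1$ ($Q = 1 \cdot 1 = 1$)
$N = -6$
$O{\left(F,W \right)} = - 6 F$ ($O{\left(F,W \right)} = F \left(-6\right) = - 6 F$)
$\frac{o{\left(-27 \right)}}{O{\left(-19,Q 9 \right)}} = \frac{32 \frac{1}{-27}}{\left(-6\right) \left(-19\right)} = \frac{32 \left(- \frac{1}{27}\right)}{114} = \left(- \frac{32}{27}\right) \frac{1}{114} = - \frac{16}{1539}$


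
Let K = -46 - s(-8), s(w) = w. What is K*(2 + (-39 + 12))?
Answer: 950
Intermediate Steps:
K = -38 (K = -46 - 1*(-8) = -46 + 8 = -38)
K*(2 + (-39 + 12)) = -38*(2 + (-39 + 12)) = -38*(2 - 27) = -38*(-25) = 950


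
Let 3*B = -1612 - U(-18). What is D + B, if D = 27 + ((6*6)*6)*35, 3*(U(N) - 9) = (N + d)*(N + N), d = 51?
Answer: 21536/3 ≈ 7178.7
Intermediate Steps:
U(N) = 9 + 2*N*(51 + N)/3 (U(N) = 9 + ((N + 51)*(N + N))/3 = 9 + ((51 + N)*(2*N))/3 = 9 + (2*N*(51 + N))/3 = 9 + 2*N*(51 + N)/3)
B = -1225/3 (B = (-1612 - (9 + 34*(-18) + (2/3)*(-18)**2))/3 = (-1612 - (9 - 612 + (2/3)*324))/3 = (-1612 - (9 - 612 + 216))/3 = (-1612 - 1*(-387))/3 = (-1612 + 387)/3 = (1/3)*(-1225) = -1225/3 ≈ -408.33)
D = 7587 (D = 27 + (36*6)*35 = 27 + 216*35 = 27 + 7560 = 7587)
D + B = 7587 - 1225/3 = 21536/3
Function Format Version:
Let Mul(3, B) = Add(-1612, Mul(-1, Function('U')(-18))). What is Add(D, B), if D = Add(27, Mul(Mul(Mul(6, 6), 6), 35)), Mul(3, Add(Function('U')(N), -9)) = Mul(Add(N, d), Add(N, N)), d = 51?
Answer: Rational(21536, 3) ≈ 7178.7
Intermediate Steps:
Function('U')(N) = Add(9, Mul(Rational(2, 3), N, Add(51, N))) (Function('U')(N) = Add(9, Mul(Rational(1, 3), Mul(Add(N, 51), Add(N, N)))) = Add(9, Mul(Rational(1, 3), Mul(Add(51, N), Mul(2, N)))) = Add(9, Mul(Rational(1, 3), Mul(2, N, Add(51, N)))) = Add(9, Mul(Rational(2, 3), N, Add(51, N))))
B = Rational(-1225, 3) (B = Mul(Rational(1, 3), Add(-1612, Mul(-1, Add(9, Mul(34, -18), Mul(Rational(2, 3), Pow(-18, 2)))))) = Mul(Rational(1, 3), Add(-1612, Mul(-1, Add(9, -612, Mul(Rational(2, 3), 324))))) = Mul(Rational(1, 3), Add(-1612, Mul(-1, Add(9, -612, 216)))) = Mul(Rational(1, 3), Add(-1612, Mul(-1, -387))) = Mul(Rational(1, 3), Add(-1612, 387)) = Mul(Rational(1, 3), -1225) = Rational(-1225, 3) ≈ -408.33)
D = 7587 (D = Add(27, Mul(Mul(36, 6), 35)) = Add(27, Mul(216, 35)) = Add(27, 7560) = 7587)
Add(D, B) = Add(7587, Rational(-1225, 3)) = Rational(21536, 3)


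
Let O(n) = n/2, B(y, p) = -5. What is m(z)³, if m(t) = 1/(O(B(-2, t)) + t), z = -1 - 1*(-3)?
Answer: -8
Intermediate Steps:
O(n) = n/2 (O(n) = n*(½) = n/2)
z = 2 (z = -1 + 3 = 2)
m(t) = 1/(-5/2 + t) (m(t) = 1/((½)*(-5) + t) = 1/(-5/2 + t))
m(z)³ = (2/(-5 + 2*2))³ = (2/(-5 + 4))³ = (2/(-1))³ = (2*(-1))³ = (-2)³ = -8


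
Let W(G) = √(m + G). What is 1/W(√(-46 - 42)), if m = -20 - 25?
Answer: (-45 + 2*I*√22)^(-½) ≈ 0.01513 - 0.14672*I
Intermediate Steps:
m = -45
W(G) = √(-45 + G)
1/W(√(-46 - 42)) = 1/(√(-45 + √(-46 - 42))) = 1/(√(-45 + √(-88))) = 1/(√(-45 + 2*I*√22)) = (-45 + 2*I*√22)^(-½)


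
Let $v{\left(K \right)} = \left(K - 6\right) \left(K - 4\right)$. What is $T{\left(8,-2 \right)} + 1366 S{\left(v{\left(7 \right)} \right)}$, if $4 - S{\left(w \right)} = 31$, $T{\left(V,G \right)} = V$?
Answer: $-36874$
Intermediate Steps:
$v{\left(K \right)} = \left(-6 + K\right) \left(-4 + K\right)$
$S{\left(w \right)} = -27$ ($S{\left(w \right)} = 4 - 31 = -27$)
$T{\left(8,-2 \right)} + 1366 S{\left(v{\left(7 \right)} \right)} = 8 + 1366 \left(-27\right) = 8 - 36882 = -36874$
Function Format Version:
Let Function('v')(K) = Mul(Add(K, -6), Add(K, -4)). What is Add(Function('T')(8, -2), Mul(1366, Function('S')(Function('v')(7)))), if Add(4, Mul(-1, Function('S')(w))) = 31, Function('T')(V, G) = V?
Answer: -36874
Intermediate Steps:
Function('v')(K) = Mul(Add(-6, K), Add(-4, K))
Function('S')(w) = -27 (Function('S')(w) = Add(4, Mul(-1, 31)) = Add(4, -31) = -27)
Add(Function('T')(8, -2), Mul(1366, Function('S')(Function('v')(7)))) = Add(8, Mul(1366, -27)) = Add(8, -36882) = -36874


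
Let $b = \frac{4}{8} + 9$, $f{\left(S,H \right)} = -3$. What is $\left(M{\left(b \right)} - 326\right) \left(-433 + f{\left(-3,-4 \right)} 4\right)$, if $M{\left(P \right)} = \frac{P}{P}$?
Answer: $144625$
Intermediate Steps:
$b = \frac{19}{2}$ ($b = 4 \cdot \frac{1}{8} + 9 = \frac{1}{2} + 9 = \frac{19}{2} \approx 9.5$)
$M{\left(P \right)} = 1$
$\left(M{\left(b \right)} - 326\right) \left(-433 + f{\left(-3,-4 \right)} 4\right) = \left(1 - 326\right) \left(-433 - 12\right) = - 325 \left(-433 - 12\right) = \left(-325\right) \left(-445\right) = 144625$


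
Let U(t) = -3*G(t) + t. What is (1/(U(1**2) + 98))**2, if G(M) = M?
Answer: 1/9216 ≈ 0.00010851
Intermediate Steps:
U(t) = -2*t (U(t) = -3*t + t = -2*t)
(1/(U(1**2) + 98))**2 = (1/(-2*1**2 + 98))**2 = (1/(-2*1 + 98))**2 = (1/(-2 + 98))**2 = (1/96)**2 = 1/9216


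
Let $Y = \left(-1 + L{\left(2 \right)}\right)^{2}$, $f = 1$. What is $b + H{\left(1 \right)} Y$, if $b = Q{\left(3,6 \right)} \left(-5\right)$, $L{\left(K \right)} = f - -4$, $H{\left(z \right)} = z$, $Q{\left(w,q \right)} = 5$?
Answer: $-9$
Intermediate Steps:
$L{\left(K \right)} = 5$ ($L{\left(K \right)} = 1 - -4 = 1 + 4 = 5$)
$Y = 16$ ($Y = \left(-1 + 5\right)^{2} = 4^{2} = 16$)
$b = -25$ ($b = 5 \left(-5\right) = -25$)
$b + H{\left(1 \right)} Y = -25 + 1 \cdot 16 = -25 + 16 = -9$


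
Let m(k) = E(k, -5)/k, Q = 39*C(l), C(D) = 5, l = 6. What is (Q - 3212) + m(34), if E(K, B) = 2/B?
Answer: -256446/85 ≈ -3017.0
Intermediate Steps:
Q = 195 (Q = 39*5 = 195)
m(k) = -2/(5*k) (m(k) = (2/(-5))/k = (2*(-⅕))/k = -2/(5*k))
(Q - 3212) + m(34) = (195 - 3212) - ⅖/34 = -3017 - ⅖*1/34 = -3017 - 1/85 = -256446/85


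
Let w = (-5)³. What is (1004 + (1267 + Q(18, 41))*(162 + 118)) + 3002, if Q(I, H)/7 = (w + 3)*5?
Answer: -836834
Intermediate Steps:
w = -125
Q(I, H) = -4270 (Q(I, H) = 7*((-125 + 3)*5) = 7*(-122*5) = 7*(-610) = -4270)
(1004 + (1267 + Q(18, 41))*(162 + 118)) + 3002 = (1004 + (1267 - 4270)*(162 + 118)) + 3002 = (1004 - 3003*280) + 3002 = (1004 - 840840) + 3002 = -839836 + 3002 = -836834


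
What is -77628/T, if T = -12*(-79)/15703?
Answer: -101582707/79 ≈ -1.2859e+6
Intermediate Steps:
T = 948/15703 (T = 948*(1/15703) = 948/15703 ≈ 0.060371)
-77628/T = -77628/948/15703 = -77628*15703/948 = -101582707/79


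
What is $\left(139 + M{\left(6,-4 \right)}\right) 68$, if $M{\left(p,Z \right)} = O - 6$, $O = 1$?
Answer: $9112$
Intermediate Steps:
$M{\left(p,Z \right)} = -5$ ($M{\left(p,Z \right)} = 1 - 6 = -5$)
$\left(139 + M{\left(6,-4 \right)}\right) 68 = \left(139 - 5\right) 68 = 134 \cdot 68 = 9112$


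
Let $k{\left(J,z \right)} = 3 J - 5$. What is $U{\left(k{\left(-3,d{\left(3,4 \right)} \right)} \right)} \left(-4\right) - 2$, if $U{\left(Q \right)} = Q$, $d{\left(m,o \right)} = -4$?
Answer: $54$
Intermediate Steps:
$k{\left(J,z \right)} = -5 + 3 J$
$U{\left(k{\left(-3,d{\left(3,4 \right)} \right)} \right)} \left(-4\right) - 2 = \left(-5 + 3 \left(-3\right)\right) \left(-4\right) - 2 = \left(-5 - 9\right) \left(-4\right) - 2 = \left(-14\right) \left(-4\right) - 2 = 56 - 2 = 54$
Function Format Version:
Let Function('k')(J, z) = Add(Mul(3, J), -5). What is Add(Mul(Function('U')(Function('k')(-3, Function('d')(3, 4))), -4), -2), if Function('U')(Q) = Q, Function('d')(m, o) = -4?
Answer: 54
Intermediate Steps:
Function('k')(J, z) = Add(-5, Mul(3, J))
Add(Mul(Function('U')(Function('k')(-3, Function('d')(3, 4))), -4), -2) = Add(Mul(Add(-5, Mul(3, -3)), -4), -2) = Add(Mul(Add(-5, -9), -4), -2) = Add(Mul(-14, -4), -2) = Add(56, -2) = 54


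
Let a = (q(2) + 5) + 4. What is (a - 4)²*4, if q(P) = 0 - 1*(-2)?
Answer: 196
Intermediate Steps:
q(P) = 2 (q(P) = 0 + 2 = 2)
a = 11 (a = (2 + 5) + 4 = 7 + 4 = 11)
(a - 4)²*4 = (11 - 4)²*4 = 7²*4 = 49*4 = 196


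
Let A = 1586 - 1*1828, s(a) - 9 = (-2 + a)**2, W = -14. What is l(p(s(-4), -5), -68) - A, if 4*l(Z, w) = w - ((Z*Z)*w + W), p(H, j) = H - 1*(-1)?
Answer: 72401/2 ≈ 36201.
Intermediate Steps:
s(a) = 9 + (-2 + a)**2
p(H, j) = 1 + H (p(H, j) = H + 1 = 1 + H)
l(Z, w) = 7/2 + w/4 - w*Z**2/4 (l(Z, w) = (w - ((Z*Z)*w - 14))/4 = (w - (Z**2*w - 14))/4 = (w - (w*Z**2 - 14))/4 = (w - (-14 + w*Z**2))/4 = (w + (14 - w*Z**2))/4 = (14 + w - w*Z**2)/4 = 7/2 + w/4 - w*Z**2/4)
A = -242 (A = 1586 - 1828 = -242)
l(p(s(-4), -5), -68) - A = (7/2 + (1/4)*(-68) - 1/4*(-68)*(1 + (9 + (-2 - 4)**2))**2) - 1*(-242) = (7/2 - 17 - 1/4*(-68)*(1 + (9 + (-6)**2))**2) + 242 = (7/2 - 17 - 1/4*(-68)*(1 + (9 + 36))**2) + 242 = (7/2 - 17 - 1/4*(-68)*(1 + 45)**2) + 242 = (7/2 - 17 - 1/4*(-68)*46**2) + 242 = (7/2 - 17 - 1/4*(-68)*2116) + 242 = (7/2 - 17 + 35972) + 242 = 71917/2 + 242 = 72401/2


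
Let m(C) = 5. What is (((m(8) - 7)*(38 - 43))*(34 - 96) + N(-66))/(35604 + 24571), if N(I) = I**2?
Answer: 3736/60175 ≈ 0.062086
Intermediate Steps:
(((m(8) - 7)*(38 - 43))*(34 - 96) + N(-66))/(35604 + 24571) = (((5 - 7)*(38 - 43))*(34 - 96) + (-66)**2)/(35604 + 24571) = (-2*(-5)*(-62) + 4356)/60175 = (10*(-62) + 4356)*(1/60175) = (-620 + 4356)*(1/60175) = 3736*(1/60175) = 3736/60175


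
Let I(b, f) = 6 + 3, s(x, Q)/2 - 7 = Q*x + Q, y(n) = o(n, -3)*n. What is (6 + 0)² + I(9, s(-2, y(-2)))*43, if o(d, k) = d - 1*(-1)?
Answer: 423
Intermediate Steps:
o(d, k) = 1 + d (o(d, k) = d + 1 = 1 + d)
y(n) = n*(1 + n) (y(n) = (1 + n)*n = n*(1 + n))
s(x, Q) = 14 + 2*Q + 2*Q*x (s(x, Q) = 14 + 2*(Q*x + Q) = 14 + 2*(Q + Q*x) = 14 + (2*Q + 2*Q*x) = 14 + 2*Q + 2*Q*x)
I(b, f) = 9
(6 + 0)² + I(9, s(-2, y(-2)))*43 = (6 + 0)² + 9*43 = 6² + 387 = 36 + 387 = 423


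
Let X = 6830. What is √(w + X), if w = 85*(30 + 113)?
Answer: √18985 ≈ 137.79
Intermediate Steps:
w = 12155 (w = 85*143 = 12155)
√(w + X) = √(12155 + 6830) = √18985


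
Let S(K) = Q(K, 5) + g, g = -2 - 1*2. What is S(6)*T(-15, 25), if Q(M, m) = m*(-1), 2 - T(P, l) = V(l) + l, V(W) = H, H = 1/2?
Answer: 423/2 ≈ 211.50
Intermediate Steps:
H = ½ ≈ 0.50000
V(W) = ½
T(P, l) = 3/2 - l (T(P, l) = 2 - (½ + l) = 2 + (-½ - l) = 3/2 - l)
Q(M, m) = -m
g = -4 (g = -2 - 2 = -4)
S(K) = -9 (S(K) = -1*5 - 4 = -5 - 4 = -9)
S(6)*T(-15, 25) = -9*(3/2 - 1*25) = -9*(3/2 - 25) = -9*(-47/2) = 423/2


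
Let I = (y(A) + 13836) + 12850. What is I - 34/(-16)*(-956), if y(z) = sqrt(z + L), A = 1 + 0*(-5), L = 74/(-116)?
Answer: 49309/2 + sqrt(1218)/58 ≈ 24655.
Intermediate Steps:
L = -37/58 (L = 74*(-1/116) = -37/58 ≈ -0.63793)
A = 1 (A = 1 + 0 = 1)
y(z) = sqrt(-37/58 + z) (y(z) = sqrt(z - 37/58) = sqrt(-37/58 + z))
I = 26686 + sqrt(1218)/58 (I = (sqrt(-2146 + 3364*1)/58 + 13836) + 12850 = (sqrt(-2146 + 3364)/58 + 13836) + 12850 = (sqrt(1218)/58 + 13836) + 12850 = (13836 + sqrt(1218)/58) + 12850 = 26686 + sqrt(1218)/58 ≈ 26687.)
I - 34/(-16)*(-956) = (26686 + sqrt(1218)/58) - 34/(-16)*(-956) = (26686 + sqrt(1218)/58) - 34*(-1/16)*(-956) = (26686 + sqrt(1218)/58) - (-17)*(-956)/8 = (26686 + sqrt(1218)/58) - 1*4063/2 = (26686 + sqrt(1218)/58) - 4063/2 = 49309/2 + sqrt(1218)/58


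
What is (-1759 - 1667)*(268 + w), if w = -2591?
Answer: 7958598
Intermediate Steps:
(-1759 - 1667)*(268 + w) = (-1759 - 1667)*(268 - 2591) = -3426*(-2323) = 7958598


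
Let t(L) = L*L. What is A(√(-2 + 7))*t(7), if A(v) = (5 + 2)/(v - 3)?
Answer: -1029/4 - 343*√5/4 ≈ -448.99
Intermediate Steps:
t(L) = L²
A(v) = 7/(-3 + v)
A(√(-2 + 7))*t(7) = (7/(-3 + √(-2 + 7)))*7² = (7/(-3 + √5))*49 = 343/(-3 + √5)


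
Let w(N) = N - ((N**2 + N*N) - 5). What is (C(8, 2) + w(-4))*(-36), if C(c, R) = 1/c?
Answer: 2223/2 ≈ 1111.5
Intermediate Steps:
w(N) = 5 + N - 2*N**2 (w(N) = N - ((N**2 + N**2) - 5) = N - (2*N**2 - 5) = N - (-5 + 2*N**2) = N + (5 - 2*N**2) = 5 + N - 2*N**2)
(C(8, 2) + w(-4))*(-36) = (1/8 + (5 - 4 - 2*(-4)**2))*(-36) = (1/8 + (5 - 4 - 2*16))*(-36) = (1/8 + (5 - 4 - 32))*(-36) = (1/8 - 31)*(-36) = -247/8*(-36) = 2223/2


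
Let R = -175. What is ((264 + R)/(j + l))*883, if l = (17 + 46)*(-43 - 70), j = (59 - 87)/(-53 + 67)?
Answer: -78587/7121 ≈ -11.036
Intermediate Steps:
j = -2 (j = -28/14 = -28*1/14 = -2)
l = -7119 (l = 63*(-113) = -7119)
((264 + R)/(j + l))*883 = ((264 - 175)/(-2 - 7119))*883 = (89/(-7121))*883 = (89*(-1/7121))*883 = -89/7121*883 = -78587/7121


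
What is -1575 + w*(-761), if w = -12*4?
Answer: 34953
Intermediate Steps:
w = -48
-1575 + w*(-761) = -1575 - 48*(-761) = -1575 + 36528 = 34953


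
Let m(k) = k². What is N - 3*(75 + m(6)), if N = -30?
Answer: -363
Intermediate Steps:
N - 3*(75 + m(6)) = -30 - 3*(75 + 6²) = -30 - 3*(75 + 36) = -30 - 3*111 = -30 - 333 = -363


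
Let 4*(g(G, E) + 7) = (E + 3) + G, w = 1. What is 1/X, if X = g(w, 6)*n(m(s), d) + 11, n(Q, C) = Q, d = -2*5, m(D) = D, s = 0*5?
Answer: 1/11 ≈ 0.090909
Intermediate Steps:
s = 0
d = -10
g(G, E) = -25/4 + E/4 + G/4 (g(G, E) = -7 + ((E + 3) + G)/4 = -7 + ((3 + E) + G)/4 = -7 + (3 + E + G)/4 = -7 + (¾ + E/4 + G/4) = -25/4 + E/4 + G/4)
X = 11 (X = (-25/4 + (¼)*6 + (¼)*1)*0 + 11 = (-25/4 + 3/2 + ¼)*0 + 11 = -9/2*0 + 11 = 0 + 11 = 11)
1/X = 1/11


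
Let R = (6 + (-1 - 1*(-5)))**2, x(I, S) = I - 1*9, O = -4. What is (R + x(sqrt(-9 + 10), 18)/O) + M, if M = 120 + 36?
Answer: 258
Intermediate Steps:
x(I, S) = -9 + I (x(I, S) = I - 9 = -9 + I)
M = 156
R = 100 (R = (6 + (-1 + 5))**2 = (6 + 4)**2 = 10**2 = 100)
(R + x(sqrt(-9 + 10), 18)/O) + M = (100 + (-9 + sqrt(-9 + 10))/(-4)) + 156 = (100 + (-9 + sqrt(1))*(-1/4)) + 156 = (100 + (-9 + 1)*(-1/4)) + 156 = (100 - 8*(-1/4)) + 156 = (100 + 2) + 156 = 102 + 156 = 258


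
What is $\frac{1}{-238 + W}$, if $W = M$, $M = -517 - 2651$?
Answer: $- \frac{1}{3406} \approx -0.0002936$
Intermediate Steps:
$M = -3168$
$W = -3168$
$\frac{1}{-238 + W} = \frac{1}{-238 - 3168} = \frac{1}{-3406} = - \frac{1}{3406}$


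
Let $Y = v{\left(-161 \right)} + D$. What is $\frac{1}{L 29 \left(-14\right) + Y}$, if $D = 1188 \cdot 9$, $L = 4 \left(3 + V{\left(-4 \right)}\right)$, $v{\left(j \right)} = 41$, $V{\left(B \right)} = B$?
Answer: $\frac{1}{12357} \approx 8.0926 \cdot 10^{-5}$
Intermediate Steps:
$L = -4$ ($L = 4 \left(3 - 4\right) = 4 \left(-1\right) = -4$)
$D = 10692$
$Y = 10733$ ($Y = 41 + 10692 = 10733$)
$\frac{1}{L 29 \left(-14\right) + Y} = \frac{1}{\left(-4\right) 29 \left(-14\right) + 10733} = \frac{1}{\left(-116\right) \left(-14\right) + 10733} = \frac{1}{1624 + 10733} = \frac{1}{12357}$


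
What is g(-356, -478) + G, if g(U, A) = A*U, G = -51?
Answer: 170117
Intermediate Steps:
g(-356, -478) + G = -478*(-356) - 51 = 170168 - 51 = 170117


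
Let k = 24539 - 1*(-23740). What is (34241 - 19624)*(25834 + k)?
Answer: 1083309721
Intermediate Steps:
k = 48279 (k = 24539 + 23740 = 48279)
(34241 - 19624)*(25834 + k) = (34241 - 19624)*(25834 + 48279) = 14617*74113 = 1083309721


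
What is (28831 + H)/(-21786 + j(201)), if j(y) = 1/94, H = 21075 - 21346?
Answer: -2684640/2047883 ≈ -1.3109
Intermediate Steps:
H = -271
j(y) = 1/94
(28831 + H)/(-21786 + j(201)) = (28831 - 271)/(-21786 + 1/94) = 28560/(-2047883/94) = 28560*(-94/2047883) = -2684640/2047883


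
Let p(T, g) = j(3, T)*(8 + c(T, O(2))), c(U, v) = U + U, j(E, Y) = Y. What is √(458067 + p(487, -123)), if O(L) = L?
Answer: √936301 ≈ 967.63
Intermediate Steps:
c(U, v) = 2*U
p(T, g) = T*(8 + 2*T)
√(458067 + p(487, -123)) = √(458067 + 2*487*(4 + 487)) = √(458067 + 2*487*491) = √(458067 + 478234) = √936301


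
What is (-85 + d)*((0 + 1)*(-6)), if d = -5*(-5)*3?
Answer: 60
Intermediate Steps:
d = 75 (d = 25*3 = 75)
(-85 + d)*((0 + 1)*(-6)) = (-85 + 75)*((0 + 1)*(-6)) = -10*(-6) = 60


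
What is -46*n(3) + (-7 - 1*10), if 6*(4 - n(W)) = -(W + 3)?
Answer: -247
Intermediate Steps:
n(W) = 9/2 + W/6 (n(W) = 4 - (-1)*(W + 3)/6 = 4 - (-1)*(3 + W)/6 = 4 - (-3 - W)/6 = 4 + (1/2 + W/6) = 9/2 + W/6)
-46*n(3) + (-7 - 1*10) = -46*(9/2 + (1/6)*3) + (-7 - 1*10) = -46*(9/2 + 1/2) + (-7 - 10) = -46*5 - 17 = -230 - 17 = -247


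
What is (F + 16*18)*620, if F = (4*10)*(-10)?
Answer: -69440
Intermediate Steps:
F = -400 (F = 40*(-10) = -400)
(F + 16*18)*620 = (-400 + 16*18)*620 = (-400 + 288)*620 = -112*620 = -69440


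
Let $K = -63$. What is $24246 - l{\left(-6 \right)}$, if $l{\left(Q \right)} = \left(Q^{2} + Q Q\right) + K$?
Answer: $24237$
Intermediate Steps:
$l{\left(Q \right)} = -63 + 2 Q^{2}$ ($l{\left(Q \right)} = \left(Q^{2} + Q Q\right) - 63 = \left(Q^{2} + Q^{2}\right) - 63 = 2 Q^{2} - 63 = -63 + 2 Q^{2}$)
$24246 - l{\left(-6 \right)} = 24246 - \left(-63 + 2 \left(-6\right)^{2}\right) = 24246 - \left(-63 + 2 \cdot 36\right) = 24246 - \left(-63 + 72\right) = 24246 - 9 = 24237$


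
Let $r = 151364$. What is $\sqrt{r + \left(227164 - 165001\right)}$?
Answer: $\sqrt{213527} \approx 462.09$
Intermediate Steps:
$\sqrt{r + \left(227164 - 165001\right)} = \sqrt{151364 + \left(227164 - 165001\right)} = \sqrt{151364 + 62163} = \sqrt{213527}$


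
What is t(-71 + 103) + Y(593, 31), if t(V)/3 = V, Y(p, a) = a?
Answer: 127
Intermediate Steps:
t(V) = 3*V
t(-71 + 103) + Y(593, 31) = 3*(-71 + 103) + 31 = 3*32 + 31 = 96 + 31 = 127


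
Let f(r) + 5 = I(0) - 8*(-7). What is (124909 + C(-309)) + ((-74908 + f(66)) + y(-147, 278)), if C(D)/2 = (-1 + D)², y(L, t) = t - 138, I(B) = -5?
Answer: 242387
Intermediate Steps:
y(L, t) = -138 + t
f(r) = 46 (f(r) = -5 + (-5 - 8*(-7)) = -5 + (-5 + 56) = -5 + 51 = 46)
C(D) = 2*(-1 + D)²
(124909 + C(-309)) + ((-74908 + f(66)) + y(-147, 278)) = (124909 + 2*(-1 - 309)²) + ((-74908 + 46) + (-138 + 278)) = (124909 + 2*(-310)²) + (-74862 + 140) = (124909 + 2*96100) - 74722 = (124909 + 192200) - 74722 = 317109 - 74722 = 242387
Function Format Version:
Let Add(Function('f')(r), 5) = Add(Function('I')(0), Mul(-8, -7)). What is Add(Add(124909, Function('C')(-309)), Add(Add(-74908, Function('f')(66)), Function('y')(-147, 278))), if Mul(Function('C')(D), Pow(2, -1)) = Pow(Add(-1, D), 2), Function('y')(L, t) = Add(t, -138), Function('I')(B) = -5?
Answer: 242387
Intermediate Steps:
Function('y')(L, t) = Add(-138, t)
Function('f')(r) = 46 (Function('f')(r) = Add(-5, Add(-5, Mul(-8, -7))) = Add(-5, Add(-5, 56)) = Add(-5, 51) = 46)
Function('C')(D) = Mul(2, Pow(Add(-1, D), 2))
Add(Add(124909, Function('C')(-309)), Add(Add(-74908, Function('f')(66)), Function('y')(-147, 278))) = Add(Add(124909, Mul(2, Pow(Add(-1, -309), 2))), Add(Add(-74908, 46), Add(-138, 278))) = Add(Add(124909, Mul(2, Pow(-310, 2))), Add(-74862, 140)) = Add(Add(124909, Mul(2, 96100)), -74722) = Add(Add(124909, 192200), -74722) = Add(317109, -74722) = 242387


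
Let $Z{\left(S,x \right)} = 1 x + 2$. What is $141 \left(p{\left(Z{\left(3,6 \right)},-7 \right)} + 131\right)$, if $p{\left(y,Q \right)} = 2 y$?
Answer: $20727$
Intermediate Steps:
$Z{\left(S,x \right)} = 2 + x$ ($Z{\left(S,x \right)} = x + 2 = 2 + x$)
$141 \left(p{\left(Z{\left(3,6 \right)},-7 \right)} + 131\right) = 141 \left(2 \left(2 + 6\right) + 131\right) = 141 \left(2 \cdot 8 + 131\right) = 141 \left(16 + 131\right) = 141 \cdot 147 = 20727$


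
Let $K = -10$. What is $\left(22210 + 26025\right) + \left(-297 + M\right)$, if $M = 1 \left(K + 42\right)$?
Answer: $47970$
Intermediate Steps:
$M = 32$ ($M = 1 \left(-10 + 42\right) = 1 \cdot 32 = 32$)
$\left(22210 + 26025\right) + \left(-297 + M\right) = \left(22210 + 26025\right) + \left(-297 + 32\right) = 48235 - 265 = 47970$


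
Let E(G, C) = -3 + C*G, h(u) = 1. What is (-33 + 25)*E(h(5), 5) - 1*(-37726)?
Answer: 37710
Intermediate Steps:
(-33 + 25)*E(h(5), 5) - 1*(-37726) = (-33 + 25)*(-3 + 5*1) - 1*(-37726) = -8*(-3 + 5) + 37726 = -8*2 + 37726 = -16 + 37726 = 37710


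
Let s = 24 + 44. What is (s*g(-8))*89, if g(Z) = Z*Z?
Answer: 387328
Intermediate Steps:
s = 68
g(Z) = Z²
(s*g(-8))*89 = (68*(-8)²)*89 = (68*64)*89 = 4352*89 = 387328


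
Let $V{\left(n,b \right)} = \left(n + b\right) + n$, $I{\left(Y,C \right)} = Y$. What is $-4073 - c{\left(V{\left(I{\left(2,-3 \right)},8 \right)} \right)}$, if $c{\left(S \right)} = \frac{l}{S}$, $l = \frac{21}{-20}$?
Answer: $- \frac{325833}{80} \approx -4072.9$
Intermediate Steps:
$l = - \frac{21}{20}$ ($l = 21 \left(- \frac{1}{20}\right) = - \frac{21}{20} \approx -1.05$)
$V{\left(n,b \right)} = b + 2 n$ ($V{\left(n,b \right)} = \left(b + n\right) + n = b + 2 n$)
$c{\left(S \right)} = - \frac{21}{20 S}$
$-4073 - c{\left(V{\left(I{\left(2,-3 \right)},8 \right)} \right)} = -4073 - - \frac{21}{20 \left(8 + 2 \cdot 2\right)} = -4073 - - \frac{21}{20 \left(8 + 4\right)} = -4073 - - \frac{21}{20 \cdot 12} = -4073 - \left(- \frac{21}{20}\right) \frac{1}{12} = -4073 - - \frac{7}{80} = -4073 + \frac{7}{80} = - \frac{325833}{80}$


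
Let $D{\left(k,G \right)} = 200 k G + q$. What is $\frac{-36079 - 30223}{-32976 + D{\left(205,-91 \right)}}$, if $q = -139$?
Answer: $\frac{66302}{3764115} \approx 0.017614$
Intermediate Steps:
$D{\left(k,G \right)} = -139 + 200 G k$ ($D{\left(k,G \right)} = 200 k G - 139 = 200 G k - 139 = -139 + 200 G k$)
$\frac{-36079 - 30223}{-32976 + D{\left(205,-91 \right)}} = \frac{-36079 - 30223}{-32976 + \left(-139 + 200 \left(-91\right) 205\right)} = - \frac{66302}{-32976 - 3731139} = - \frac{66302}{-3764115} = \left(-66302\right) \left(- \frac{1}{3764115}\right) = \frac{66302}{3764115}$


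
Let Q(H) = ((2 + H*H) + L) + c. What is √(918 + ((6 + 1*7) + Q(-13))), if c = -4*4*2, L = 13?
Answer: 19*√3 ≈ 32.909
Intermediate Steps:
c = -32 (c = -16*2 = -32)
Q(H) = -17 + H² (Q(H) = ((2 + H*H) + 13) - 32 = ((2 + H²) + 13) - 32 = (15 + H²) - 32 = -17 + H²)
√(918 + ((6 + 1*7) + Q(-13))) = √(918 + ((6 + 1*7) + (-17 + (-13)²))) = √(918 + ((6 + 7) + (-17 + 169))) = √(918 + (13 + 152)) = √(918 + 165) = √1083 = 19*√3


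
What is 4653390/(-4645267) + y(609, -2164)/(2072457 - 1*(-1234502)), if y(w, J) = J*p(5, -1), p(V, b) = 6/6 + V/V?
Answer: -906392626858/903629853709 ≈ -1.0031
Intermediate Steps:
p(V, b) = 2 (p(V, b) = 6*(⅙) + 1 = 1 + 1 = 2)
y(w, J) = 2*J (y(w, J) = J*2 = 2*J)
4653390/(-4645267) + y(609, -2164)/(2072457 - 1*(-1234502)) = 4653390/(-4645267) + (2*(-2164))/(2072457 - 1*(-1234502)) = 4653390*(-1/4645267) - 4328/(2072457 + 1234502) = -4653390/4645267 - 4328/3306959 = -906392626858/903629853709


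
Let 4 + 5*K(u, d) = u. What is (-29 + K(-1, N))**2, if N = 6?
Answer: 900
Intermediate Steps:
K(u, d) = -4/5 + u/5
(-29 + K(-1, N))**2 = (-29 + (-4/5 + (1/5)*(-1)))**2 = (-29 + (-4/5 - 1/5))**2 = (-29 - 1)**2 = (-30)**2 = 900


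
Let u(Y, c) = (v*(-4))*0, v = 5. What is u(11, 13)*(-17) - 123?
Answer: -123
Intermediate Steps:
u(Y, c) = 0 (u(Y, c) = (5*(-4))*0 = -20*0 = 0)
u(11, 13)*(-17) - 123 = 0*(-17) - 123 = 0 - 123 = -123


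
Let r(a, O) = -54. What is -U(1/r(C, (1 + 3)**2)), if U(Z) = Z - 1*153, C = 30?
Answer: 8263/54 ≈ 153.02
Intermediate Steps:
U(Z) = -153 + Z (U(Z) = Z - 153 = -153 + Z)
-U(1/r(C, (1 + 3)**2)) = -(-153 + 1/(-54)) = -(-153 - 1/54) = -1*(-8263/54) = 8263/54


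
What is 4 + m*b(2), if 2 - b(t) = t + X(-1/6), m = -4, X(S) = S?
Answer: 10/3 ≈ 3.3333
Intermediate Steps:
b(t) = 13/6 - t (b(t) = 2 - (t - 1/6) = 2 - (t - 1*⅙) = 2 - (t - ⅙) = 2 - (-⅙ + t) = 2 + (⅙ - t) = 13/6 - t)
4 + m*b(2) = 4 - 4*(13/6 - 1*2) = 4 - 4*(13/6 - 2) = 4 - 4*⅙ = 4 - ⅔ = 10/3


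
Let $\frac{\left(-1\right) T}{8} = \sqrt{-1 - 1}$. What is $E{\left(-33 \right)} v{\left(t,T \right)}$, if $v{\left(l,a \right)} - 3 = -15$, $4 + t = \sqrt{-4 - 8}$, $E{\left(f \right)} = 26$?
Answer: $-312$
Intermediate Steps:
$T = - 8 i \sqrt{2}$ ($T = - 8 \sqrt{-1 - 1} = - 8 \sqrt{-2} = - 8 i \sqrt{2} \approx - 11.314 i$)
$t = -4 + 2 i \sqrt{3}$ ($t = -4 + \sqrt{-4 - 8} = -4 + \sqrt{-12} = -4 + 2 i \sqrt{3} \approx -4.0 + 3.4641 i$)
$v{\left(l,a \right)} = -12$ ($v{\left(l,a \right)} = 3 - 15 = -12$)
$E{\left(-33 \right)} v{\left(t,T \right)} = 26 \left(-12\right) = -312$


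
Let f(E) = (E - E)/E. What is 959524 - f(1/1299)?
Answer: 959524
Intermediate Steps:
f(E) = 0 (f(E) = 0/E = 0)
959524 - f(1/1299) = 959524 - 1*0 = 959524 + 0 = 959524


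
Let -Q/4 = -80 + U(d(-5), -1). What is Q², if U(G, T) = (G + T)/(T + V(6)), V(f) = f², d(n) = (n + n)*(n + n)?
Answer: 116726416/1225 ≈ 95287.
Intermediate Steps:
d(n) = 4*n² (d(n) = (2*n)*(2*n) = 4*n²)
U(G, T) = (G + T)/(36 + T) (U(G, T) = (G + T)/(T + 6²) = (G + T)/(T + 36) = (G + T)/(36 + T))
Q = 10804/35 (Q = -4*(-80 + (4*(-5)² - 1)/(36 - 1)) = -4*(-80 + (4*25 - 1)/35) = -4*(-80 + (100 - 1)/35) = -4*(-80 + (1/35)*99) = -4*(-80 + 99/35) = -4*(-2701/35) = 10804/35 ≈ 308.69)
Q² = (10804/35)² = 116726416/1225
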